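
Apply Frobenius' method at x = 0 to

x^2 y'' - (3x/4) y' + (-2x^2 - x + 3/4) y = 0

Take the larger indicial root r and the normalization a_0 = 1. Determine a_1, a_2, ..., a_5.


Write in Frobenius form y'' + (p(x)/x) y' + (q(x)/x^2) y = 0:
  p(x) = -3/4,  q(x) = -2x^2 - x + 3/4.
Indicial equation: r(r-1) + (-3/4) r + (3/4) = 0 -> roots r_1 = 1, r_2 = 3/4.
Take r = r_1 = 1. Let y(x) = x^r sum_{n>=0} a_n x^n with a_0 = 1.
Substitute y = x^r sum a_n x^n and match x^{r+n}. The recurrence is
  D(n) a_n - 1 a_{n-1} - 2 a_{n-2} = 0,  where D(n) = (r+n)(r+n-1) + (-3/4)(r+n) + (3/4).
  a_n = [1 a_{n-1} + 2 a_{n-2}] / D(n).
Since the indicial polynomial factors as (r - r_1)(r - r_2), D(n) = (r_1 + n - r_1)(r_1 + n - r_2) = n(n + 1/4).
Evaluating step by step (a_0 = 1):
  n = 1: D(1) = 1(1 + 1/4) = 5/4; numerator = 1(1) = 1; a_1 = (1)/(5/4) = 4/5
  n = 2: D(2) = 2(2 + 1/4) = 9/2; numerator = 1(4/5) + 2(1) = 14/5; a_2 = (14/5)/(9/2) = 28/45
  n = 3: D(3) = 3(3 + 1/4) = 39/4; numerator = 1(28/45) + 2(4/5) = 20/9; a_3 = (20/9)/(39/4) = 80/351
  n = 4: D(4) = 4(4 + 1/4) = 17; numerator = 1(80/351) + 2(28/45) = 2584/1755; a_4 = (2584/1755)/(17) = 152/1755
  n = 5: D(5) = 5(5 + 1/4) = 105/4; numerator = 1(152/1755) + 2(80/351) = 952/1755; a_5 = (952/1755)/(105/4) = 544/26325

r = 1; a_0 = 1; a_1 = 4/5; a_2 = 28/45; a_3 = 80/351; a_4 = 152/1755; a_5 = 544/26325


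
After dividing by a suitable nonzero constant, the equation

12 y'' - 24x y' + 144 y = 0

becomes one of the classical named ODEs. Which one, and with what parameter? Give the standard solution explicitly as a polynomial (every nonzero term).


All three coefficients share the factor 12; dividing through by 12 gives  y'' - 2x y' + 12 y = 0.
This matches the Hermite equation y'' - 2x y' + 2n y = 0 with 2n = 12, so n = 6; the polynomial solution is H_6(x).
With y = sum_k a_k x^k, matching x^k gives (k+2)(k+1) a_{k+2} = 2(k - n) a_k = 2(k - 6) a_k. The right side vanishes at k = 6, so the series with the parity of 6 terminates at degree 6.
Standard normalization: leading coefficient of H_n is 2^n, so a_6 = 2^6 = 64. Work downward with a_k = (k+1)(k+2) a_{k+2} / (2(k - n)):
  a_4 = (5)(6)(64) / (2(4 - 6)) = 1920/(-4) = -480
  a_2 = (3)(4)(-480) / (2(2 - 6)) = -5760/(-8) = 720
  a_0 = (1)(2)(720) / (2(0 - 6)) = 1440/(-12) = -120
Hence H_6(x) = 64 x^6 - 480 x^4 + 720 x^2 - 120.

H_6(x); series = 64 x^6 - 480 x^4 + 720 x^2 - 120


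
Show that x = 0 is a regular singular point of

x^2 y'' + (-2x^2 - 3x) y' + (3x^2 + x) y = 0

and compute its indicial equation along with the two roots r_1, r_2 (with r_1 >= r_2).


Divide by x^2 to reach normal form y'' + P_1(x) y' + P_2(x) y = 0 with P_1(x) = -2 - 3/x and P_2(x) = 3 + 1/x.
x = 0 is a singular point because the y'-coefficient -2 - 3/x has a pole at x = 0 and the y-coefficient 3 + 1/x has a pole at x = 0.
It is a regular singular point because x P_1(x) = p(x) = -2x - 3 and x^2 P_2(x) = q(x) = 3x^2 + x are polynomials, hence analytic at x = 0.
p(0) = -3,  q(0) = 0.
Indicial equation: r(r-1) + p(0) r + q(0) = 0, i.e. r^2 + (p(0) - 1) r + q(0) = 0, i.e. r^2 - 4 r = 0.
Discriminant: (-4)^2 - 4(0) = 16, so r = (4 ± 4)/2.
Solving: r_1 = 4, r_2 = 0.

indicial: r^2 - 4 r = 0; roots r_1 = 4, r_2 = 0


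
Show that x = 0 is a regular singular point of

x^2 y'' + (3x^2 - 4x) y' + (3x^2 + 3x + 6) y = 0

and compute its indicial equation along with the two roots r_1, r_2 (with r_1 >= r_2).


Divide by x^2 to reach normal form y'' + P_1(x) y' + P_2(x) y = 0 with P_1(x) = 3 - 4/x and P_2(x) = 3 + 3/x + 6/x^2.
x = 0 is a singular point because the y'-coefficient 3 - 4/x has a pole at x = 0 and the y-coefficient 3 + 3/x + 6/x^2 has a pole at x = 0.
It is a regular singular point because x P_1(x) = p(x) = 3x - 4 and x^2 P_2(x) = q(x) = 3x^2 + 3x + 6 are polynomials, hence analytic at x = 0.
p(0) = -4,  q(0) = 6.
Indicial equation: r(r-1) + p(0) r + q(0) = 0, i.e. r^2 + (p(0) - 1) r + q(0) = 0, i.e. r^2 - 5 r + 6 = 0.
Discriminant: (-5)^2 - 4(6) = 1, so r = (5 ± 1)/2.
Solving: r_1 = 3, r_2 = 2.

indicial: r^2 - 5 r + 6 = 0; roots r_1 = 3, r_2 = 2


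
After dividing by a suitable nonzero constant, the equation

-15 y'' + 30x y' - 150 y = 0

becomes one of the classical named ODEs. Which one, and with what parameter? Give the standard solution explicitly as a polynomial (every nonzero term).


All three coefficients share the factor -15; dividing through by -15 gives  y'' - 2x y' + 10 y = 0.
This matches the Hermite equation y'' - 2x y' + 2n y = 0 with 2n = 10, so n = 5; the polynomial solution is H_5(x).
With y = sum_k a_k x^k, matching x^k gives (k+2)(k+1) a_{k+2} = 2(k - n) a_k = 2(k - 5) a_k. The right side vanishes at k = 5, so the series with the parity of 5 terminates at degree 5.
Standard normalization: leading coefficient of H_n is 2^n, so a_5 = 2^5 = 32. Work downward with a_k = (k+1)(k+2) a_{k+2} / (2(k - n)):
  a_3 = (4)(5)(32) / (2(3 - 5)) = 640/(-4) = -160
  a_1 = (2)(3)(-160) / (2(1 - 5)) = -960/(-8) = 120
Hence H_5(x) = 32 x^5 - 160 x^3 + 120 x.

H_5(x); series = 32 x^5 - 160 x^3 + 120 x


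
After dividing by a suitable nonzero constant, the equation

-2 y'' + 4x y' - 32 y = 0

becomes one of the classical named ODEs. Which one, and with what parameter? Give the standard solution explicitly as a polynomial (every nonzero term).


All three coefficients share the factor -2; dividing through by -2 gives  y'' - 2x y' + 16 y = 0.
This matches the Hermite equation y'' - 2x y' + 2n y = 0 with 2n = 16, so n = 8; the polynomial solution is H_8(x).
With y = sum_k a_k x^k, matching x^k gives (k+2)(k+1) a_{k+2} = 2(k - n) a_k = 2(k - 8) a_k. The right side vanishes at k = 8, so the series with the parity of 8 terminates at degree 8.
Standard normalization: leading coefficient of H_n is 2^n, so a_8 = 2^8 = 256. Work downward with a_k = (k+1)(k+2) a_{k+2} / (2(k - n)):
  a_6 = (7)(8)(256) / (2(6 - 8)) = 14336/(-4) = -3584
  a_4 = (5)(6)(-3584) / (2(4 - 8)) = -107520/(-8) = 13440
  a_2 = (3)(4)(13440) / (2(2 - 8)) = 161280/(-12) = -13440
  a_0 = (1)(2)(-13440) / (2(0 - 8)) = -26880/(-16) = 1680
Hence H_8(x) = 256 x^8 - 3584 x^6 + 13440 x^4 - 13440 x^2 + 1680.

H_8(x); series = 256 x^8 - 3584 x^6 + 13440 x^4 - 13440 x^2 + 1680


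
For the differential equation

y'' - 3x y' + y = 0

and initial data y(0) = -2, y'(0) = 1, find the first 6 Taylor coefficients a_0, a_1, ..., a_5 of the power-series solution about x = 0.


Ansatz: y(x) = sum_{n>=0} a_n x^n, so y'(x) = sum_{n>=1} n a_n x^(n-1) and y''(x) = sum_{n>=2} n(n-1) a_n x^(n-2).
Substitute into P(x) y'' + Q(x) y' + R(x) y = 0 with P(x) = 1, Q(x) = -3x, R(x) = 1, and match powers of x.
Initial conditions: a_0 = -2, a_1 = 1.
Setting the coefficient of each power of x to zero and solving order by order (substituting the coefficients already found):
  x^0: 2 a_2 + a_0 = 0  ->  2 a_2 = -a_0 = 2  ->  a_2 = 1
  x^1: 6 a_3 - 2 a_1 = 0  ->  6 a_3 = 2 a_1 = 2  ->  a_3 = 1/3
  x^2: 12 a_4 - 5 a_2 = 0  ->  12 a_4 = 5 a_2 = 5  ->  a_4 = 5/12
  x^3: 20 a_5 - 8 a_3 = 0  ->  20 a_5 = 8 a_3 = 8/3  ->  a_5 = 2/15
Truncated series: y(x) = -2 + x + x^2 + (1/3) x^3 + (5/12) x^4 + (2/15) x^5 + O(x^6).

a_0 = -2; a_1 = 1; a_2 = 1; a_3 = 1/3; a_4 = 5/12; a_5 = 2/15


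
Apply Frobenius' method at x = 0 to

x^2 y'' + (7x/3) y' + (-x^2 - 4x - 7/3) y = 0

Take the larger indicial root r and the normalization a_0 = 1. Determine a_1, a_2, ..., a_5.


Write in Frobenius form y'' + (p(x)/x) y' + (q(x)/x^2) y = 0:
  p(x) = 7/3,  q(x) = -x^2 - 4x - 7/3.
Indicial equation: r(r-1) + (7/3) r + (-7/3) = 0 -> roots r_1 = 1, r_2 = -7/3.
Take r = r_1 = 1. Let y(x) = x^r sum_{n>=0} a_n x^n with a_0 = 1.
Substitute y = x^r sum a_n x^n and match x^{r+n}. The recurrence is
  D(n) a_n - 4 a_{n-1} - 1 a_{n-2} = 0,  where D(n) = (r+n)(r+n-1) + (7/3)(r+n) + (-7/3).
  a_n = [4 a_{n-1} + 1 a_{n-2}] / D(n).
Since the indicial polynomial factors as (r - r_1)(r - r_2), D(n) = (r_1 + n - r_1)(r_1 + n - r_2) = n(n + 10/3).
Evaluating step by step (a_0 = 1):
  n = 1: D(1) = 1(1 + 10/3) = 13/3; numerator = 4(1) = 4; a_1 = (4)/(13/3) = 12/13
  n = 2: D(2) = 2(2 + 10/3) = 32/3; numerator = 4(12/13) + 1(1) = 61/13; a_2 = (61/13)/(32/3) = 183/416
  n = 3: D(3) = 3(3 + 10/3) = 19; numerator = 4(183/416) + 1(12/13) = 279/104; a_3 = (279/104)/(19) = 279/1976
  n = 4: D(4) = 4(4 + 10/3) = 88/3; numerator = 4(279/1976) + 1(183/416) = 7941/7904; a_4 = (7941/7904)/(88/3) = 23823/695552
  n = 5: D(5) = 5(5 + 10/3) = 125/3; numerator = 4(23823/695552) + 1(279/1976) = 48375/173888; a_5 = (48375/173888)/(125/3) = 1161/173888

r = 1; a_0 = 1; a_1 = 12/13; a_2 = 183/416; a_3 = 279/1976; a_4 = 23823/695552; a_5 = 1161/173888


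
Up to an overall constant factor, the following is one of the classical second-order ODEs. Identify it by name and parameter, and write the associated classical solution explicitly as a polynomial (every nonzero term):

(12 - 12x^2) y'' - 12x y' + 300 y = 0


All three coefficients share the factor 12; dividing through by 12 gives  (1 - x^2) y'' - x y' + 25 y = 0.
This matches the Chebyshev equation (1 - x^2) y'' - x y' + n^2 y = 0 (note the -x y' term, not -2x y') with n^2 = 25, so n = 5; the polynomial solution is T_5(x).
With y = sum_k a_k x^k, matching x^k gives (k+2)(k+1) a_{k+2} = (k^2 - n^2) a_k = (k - 5)(k + 5) a_k. The right side vanishes at k = 5, so the series with the parity of 5 terminates at degree 5.
Standard normalization: leading coefficient of T_n is 2^(n-1), so a_5 = 2^4 = 16. Work downward with a_k = (k+1)(k+2) a_{k+2} / ((k - 5)(k + 5)):
  a_3 = (4)(5)(16) / ((3 - 5)(3 + 5)) = 320/(-16) = -20
  a_1 = (2)(3)(-20) / ((1 - 5)(1 + 5)) = -120/(-24) = 5
Hence T_5(x) = 16 x^5 - 20 x^3 + 5 x.

T_5(x); series = 16 x^5 - 20 x^3 + 5 x


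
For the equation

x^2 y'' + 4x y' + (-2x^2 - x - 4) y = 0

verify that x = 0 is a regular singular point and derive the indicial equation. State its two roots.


Divide by x^2 to reach normal form y'' + P_1(x) y' + P_2(x) y = 0 with P_1(x) = 4/x and P_2(x) = -2 - 1/x - 4/x^2.
x = 0 is a singular point because the y'-coefficient 4/x has a pole at x = 0 and the y-coefficient -2 - 1/x - 4/x^2 has a pole at x = 0.
It is a regular singular point because x P_1(x) = p(x) = 4 and x^2 P_2(x) = q(x) = -2x^2 - x - 4 are polynomials, hence analytic at x = 0.
p(0) = 4,  q(0) = -4.
Indicial equation: r(r-1) + p(0) r + q(0) = 0, i.e. r^2 + (p(0) - 1) r + q(0) = 0, i.e. r^2 + 3 r - 4 = 0.
Discriminant: (3)^2 - 4(-4) = 25, so r = (-3 ± 5)/2.
Solving: r_1 = 1, r_2 = -4.

indicial: r^2 + 3 r - 4 = 0; roots r_1 = 1, r_2 = -4


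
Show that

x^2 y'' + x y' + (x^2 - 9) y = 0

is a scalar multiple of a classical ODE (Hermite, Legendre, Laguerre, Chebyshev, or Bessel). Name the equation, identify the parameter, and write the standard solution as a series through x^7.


The equation is already in a standard form:  x^2 y'' + x y' + (x^2 - 9) y = 0.
This matches the Bessel equation x^2 y'' + x y' + (x^2 - nu^2) y = 0 with nu^2 = 9, so nu = 3; the solution bounded at x = 0 is J_3(x).
Frobenius at x = 0: indicial roots ±nu; for r = nu the recurrence k(k + 2nu) c_k = -c_{k-2} gives the standard series J_nu(x) = sum_{k>=0} (-1)^k / (k! (k+nu)!) (x/2)^(2k+nu). Evaluate the first 3 terms:
  k = 0: (-1)^0 / (0! * 3! * 2^3) x^3 = 1/(1*6*8) x^3 = (1/48) x^3
  k = 1: (-1)^1 / (1! * 4! * 2^5) x^5 = -1/(1*24*32) x^5 = (-1/768) x^5
  k = 2: (-1)^2 / (2! * 5! * 2^7) x^7 = 1/(2*120*128) x^7 = (1/30720) x^7
Hence J_3(x) = x^7/30720 - x^5/768 + x^3/48 + ....

J_3(x); series = x^7/30720 - x^5/768 + x^3/48


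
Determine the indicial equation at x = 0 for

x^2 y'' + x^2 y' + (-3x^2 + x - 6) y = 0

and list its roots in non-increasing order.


Divide by x^2 to reach normal form y'' + P_1(x) y' + P_2(x) y = 0 with P_1(x) = 1 and P_2(x) = -3 + 1/x - 6/x^2.
x = 0 is a singular point because the y-coefficient -3 + 1/x - 6/x^2 has a pole at x = 0.
It is a regular singular point because x P_1(x) = p(x) = x and x^2 P_2(x) = q(x) = -3x^2 + x - 6 are polynomials, hence analytic at x = 0.
p(0) = 0,  q(0) = -6.
Indicial equation: r(r-1) + p(0) r + q(0) = 0, i.e. r^2 + (p(0) - 1) r + q(0) = 0, i.e. r^2 - 1 r - 6 = 0.
Discriminant: (-1)^2 - 4(-6) = 25, so r = (1 ± 5)/2.
Solving: r_1 = 3, r_2 = -2.

indicial: r^2 - 1 r - 6 = 0; roots r_1 = 3, r_2 = -2


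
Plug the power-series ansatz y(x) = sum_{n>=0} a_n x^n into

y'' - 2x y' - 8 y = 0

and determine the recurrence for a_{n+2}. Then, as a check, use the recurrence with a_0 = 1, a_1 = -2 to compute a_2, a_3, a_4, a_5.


Substitute y = sum_n a_n x^n.
y''(x) has coefficient (n+2)(n+1) a_{n+2} at x^n;
-2 x y'(x) has coefficient -2 n a_n at x^n (shift);
-8 y(x) has coefficient -8 a_n at x^n.
Matching x^n: (n+2)(n+1) a_{n+2} + (-2n - 8) a_n = 0.
Thus a_{n+2} = (2n + 8) / ((n+1)(n+2)) * a_n.

Check with a_0 = 1, a_1 = -2 (apply the recurrence for n = 0, 1, 2, 3): a_0 = 1, a_1 = -2, a_2 = 4, a_3 = -10/3, a_4 = 4, a_5 = -7/3.

a_(n+2) = (2n + 8) / ((n+1)(n+2)) * a_n; check: a_0 = 1, a_1 = -2, a_2 = 4, a_3 = -10/3, a_4 = 4, a_5 = -7/3


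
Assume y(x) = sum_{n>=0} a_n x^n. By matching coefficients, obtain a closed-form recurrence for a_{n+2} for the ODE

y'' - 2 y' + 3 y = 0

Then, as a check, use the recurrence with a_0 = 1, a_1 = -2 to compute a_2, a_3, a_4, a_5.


Substitute y = sum_n a_n x^n.
y''(x) has coefficient (n+2)(n+1) a_{n+2} at x^n;
-2 y'(x) has coefficient -2 (n+1) a_{n+1} at x^n;
3 y(x) has coefficient 3 a_n at x^n.
Matching x^n: (n+2)(n+1) a_{n+2} - 2 (n+1) a_{n+1} + 3 a_n = 0.
Thus a_{n+2} = [2 (n+1) a_{n+1} - 3 a_n] / ((n+1)(n+2)).

Check with a_0 = 1, a_1 = -2 (apply the recurrence for n = 0, 1, 2, 3): a_0 = 1, a_1 = -2, a_2 = -7/2, a_3 = -4/3, a_4 = 5/24, a_5 = 17/60.

a_(n+2) = [2 (n+1) a_(n+1) - 3 a_n] / ((n+1)(n+2)); check: a_0 = 1, a_1 = -2, a_2 = -7/2, a_3 = -4/3, a_4 = 5/24, a_5 = 17/60


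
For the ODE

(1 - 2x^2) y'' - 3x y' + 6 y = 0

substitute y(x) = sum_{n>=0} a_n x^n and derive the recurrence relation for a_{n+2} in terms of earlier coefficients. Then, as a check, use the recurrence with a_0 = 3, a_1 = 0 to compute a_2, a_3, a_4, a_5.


Substitute y = sum_n a_n x^n.
(1 - 2 x^2) y'' contributes (n+2)(n+1) a_{n+2} - 2 n(n-1) a_n at x^n.
-3 x y'(x) contributes -3 n a_n at x^n.
6 y(x) contributes 6 a_n at x^n.
Matching x^n: (n+2)(n+1) a_{n+2} + (-2 n(n-1) - 3 n + 6) a_n = 0.
Thus a_{n+2} = (2 n(n-1) + 3 n - 6) / ((n+1)(n+2)) * a_n.

Check with a_0 = 3, a_1 = 0 (apply the recurrence for n = 0, 1, 2, 3): a_0 = 3, a_1 = 0, a_2 = -9, a_3 = 0, a_4 = -3, a_5 = 0.

a_(n+2) = (2 n(n-1) + 3 n - 6) / ((n+1)(n+2)) * a_n; check: a_0 = 3, a_1 = 0, a_2 = -9, a_3 = 0, a_4 = -3, a_5 = 0


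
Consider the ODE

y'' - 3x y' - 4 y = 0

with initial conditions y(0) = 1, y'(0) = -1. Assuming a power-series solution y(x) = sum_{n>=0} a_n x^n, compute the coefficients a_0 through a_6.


Ansatz: y(x) = sum_{n>=0} a_n x^n, so y'(x) = sum_{n>=1} n a_n x^(n-1) and y''(x) = sum_{n>=2} n(n-1) a_n x^(n-2).
Substitute into P(x) y'' + Q(x) y' + R(x) y = 0 with P(x) = 1, Q(x) = -3x, R(x) = -4, and match powers of x.
Initial conditions: a_0 = 1, a_1 = -1.
Setting the coefficient of each power of x to zero and solving order by order (substituting the coefficients already found):
  x^0: 2 a_2 - 4 a_0 = 0  ->  2 a_2 = 4 a_0 = 4  ->  a_2 = 2
  x^1: 6 a_3 - 7 a_1 = 0  ->  6 a_3 = 7 a_1 = -7  ->  a_3 = -7/6
  x^2: 12 a_4 - 10 a_2 = 0  ->  12 a_4 = 10 a_2 = 20  ->  a_4 = 5/3
  x^3: 20 a_5 - 13 a_3 = 0  ->  20 a_5 = 13 a_3 = -91/6  ->  a_5 = -91/120
  x^4: 30 a_6 - 16 a_4 = 0  ->  30 a_6 = 16 a_4 = 80/3  ->  a_6 = 8/9
Truncated series: y(x) = 1 - x + 2 x^2 - (7/6) x^3 + (5/3) x^4 - (91/120) x^5 + (8/9) x^6 + O(x^7).

a_0 = 1; a_1 = -1; a_2 = 2; a_3 = -7/6; a_4 = 5/3; a_5 = -91/120; a_6 = 8/9


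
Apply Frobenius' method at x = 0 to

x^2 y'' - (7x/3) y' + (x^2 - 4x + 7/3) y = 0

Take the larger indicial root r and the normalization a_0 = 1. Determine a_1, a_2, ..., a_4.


Write in Frobenius form y'' + (p(x)/x) y' + (q(x)/x^2) y = 0:
  p(x) = -7/3,  q(x) = x^2 - 4x + 7/3.
Indicial equation: r(r-1) + (-7/3) r + (7/3) = 0 -> roots r_1 = 7/3, r_2 = 1.
Take r = r_1 = 7/3. Let y(x) = x^r sum_{n>=0} a_n x^n with a_0 = 1.
Substitute y = x^r sum a_n x^n and match x^{r+n}. The recurrence is
  D(n) a_n - 4 a_{n-1} + 1 a_{n-2} = 0,  where D(n) = (r+n)(r+n-1) + (-7/3)(r+n) + (7/3).
  a_n = [4 a_{n-1} - 1 a_{n-2}] / D(n).
Since the indicial polynomial factors as (r - r_1)(r - r_2), D(n) = (r_1 + n - r_1)(r_1 + n - r_2) = n(n + 4/3).
Evaluating step by step (a_0 = 1):
  n = 1: D(1) = 1(1 + 4/3) = 7/3; numerator = 4(1) = 4; a_1 = (4)/(7/3) = 12/7
  n = 2: D(2) = 2(2 + 4/3) = 20/3; numerator = 4(12/7) - 1(1) = 41/7; a_2 = (41/7)/(20/3) = 123/140
  n = 3: D(3) = 3(3 + 4/3) = 13; numerator = 4(123/140) - 1(12/7) = 9/5; a_3 = (9/5)/(13) = 9/65
  n = 4: D(4) = 4(4 + 4/3) = 64/3; numerator = 4(9/65) - 1(123/140) = -591/1820; a_4 = (-591/1820)/(64/3) = -1773/116480

r = 7/3; a_0 = 1; a_1 = 12/7; a_2 = 123/140; a_3 = 9/65; a_4 = -1773/116480


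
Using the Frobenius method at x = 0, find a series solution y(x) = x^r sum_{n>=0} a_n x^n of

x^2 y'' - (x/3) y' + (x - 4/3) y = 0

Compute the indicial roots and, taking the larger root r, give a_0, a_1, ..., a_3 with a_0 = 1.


Write in Frobenius form y'' + (p(x)/x) y' + (q(x)/x^2) y = 0:
  p(x) = -1/3,  q(x) = x - 4/3.
Indicial equation: r(r-1) + (-1/3) r + (-4/3) = 0 -> roots r_1 = 2, r_2 = -2/3.
Take r = r_1 = 2. Let y(x) = x^r sum_{n>=0} a_n x^n with a_0 = 1.
Substitute y = x^r sum a_n x^n and match x^{r+n}. The recurrence is
  D(n) a_n + 1 a_{n-1} = 0,  where D(n) = (r+n)(r+n-1) + (-1/3)(r+n) + (-4/3).
  a_n = -1 / D(n) * a_{n-1}.
Since the indicial polynomial factors as (r - r_1)(r - r_2), D(n) = (r_1 + n - r_1)(r_1 + n - r_2) = n(n + 8/3).
Evaluating step by step (a_0 = 1):
  n = 1: D(1) = 1(1 + 8/3) = 11/3; numerator = -1(1) = -1; a_1 = (-1)/(11/3) = -3/11
  n = 2: D(2) = 2(2 + 8/3) = 28/3; numerator = -1(-3/11) = 3/11; a_2 = (3/11)/(28/3) = 9/308
  n = 3: D(3) = 3(3 + 8/3) = 17; numerator = -1(9/308) = -9/308; a_3 = (-9/308)/(17) = -9/5236

r = 2; a_0 = 1; a_1 = -3/11; a_2 = 9/308; a_3 = -9/5236


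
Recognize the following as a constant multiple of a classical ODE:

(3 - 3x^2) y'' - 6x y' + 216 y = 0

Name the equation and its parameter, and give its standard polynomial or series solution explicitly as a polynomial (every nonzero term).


All three coefficients share the factor 3; dividing through by 3 gives  (1 - x^2) y'' - 2x y' + 72 y = 0.
This matches the Legendre equation (1 - x^2) y'' - 2x y' + n(n+1) y = 0 (note the -2x y' term) with n(n+1) = 72, so n = 8; the polynomial solution is P_8(x).
With y = sum_k a_k x^k, matching x^k gives (k+2)(k+1) a_{k+2} = [k(k+1) - n(n+1)] a_k = (k - 8)(k + 9) a_k. The right side vanishes at k = 8, so the series with the parity of 8 terminates at degree 8.
Standard normalization (P_n(1) = 1): leading coefficient (2n)!/(2^n (n!)^2) = 20922789888000/(256*1625702400) = 6435/128, so a_8 = 6435/128. Work downward with a_k = (k+1)(k+2) a_{k+2} / ((k - 8)(k + 9)):
  a_6 = (7)(8)(6435/128) / ((6 - 8)(6 + 9)) = (45045/16)/(-30) = -3003/32
  a_4 = (5)(6)(-3003/32) / ((4 - 8)(4 + 9)) = (-45045/16)/(-52) = 3465/64
  a_2 = (3)(4)(3465/64) / ((2 - 8)(2 + 9)) = (10395/16)/(-66) = -315/32
  a_0 = (1)(2)(-315/32) / ((0 - 8)(0 + 9)) = (-315/16)/(-72) = 35/128
Hence P_8(x) = 6435 x^8/128 - 3003 x^6/32 + 3465 x^4/64 - 315 x^2/32 + 35/128.

P_8(x); series = 6435 x^8/128 - 3003 x^6/32 + 3465 x^4/64 - 315 x^2/32 + 35/128


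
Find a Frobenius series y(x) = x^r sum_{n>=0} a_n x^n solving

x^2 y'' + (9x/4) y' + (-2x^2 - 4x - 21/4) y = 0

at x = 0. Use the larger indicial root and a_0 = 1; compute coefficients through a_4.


Write in Frobenius form y'' + (p(x)/x) y' + (q(x)/x^2) y = 0:
  p(x) = 9/4,  q(x) = -2x^2 - 4x - 21/4.
Indicial equation: r(r-1) + (9/4) r + (-21/4) = 0 -> roots r_1 = 7/4, r_2 = -3.
Take r = r_1 = 7/4. Let y(x) = x^r sum_{n>=0} a_n x^n with a_0 = 1.
Substitute y = x^r sum a_n x^n and match x^{r+n}. The recurrence is
  D(n) a_n - 4 a_{n-1} - 2 a_{n-2} = 0,  where D(n) = (r+n)(r+n-1) + (9/4)(r+n) + (-21/4).
  a_n = [4 a_{n-1} + 2 a_{n-2}] / D(n).
Since the indicial polynomial factors as (r - r_1)(r - r_2), D(n) = (r_1 + n - r_1)(r_1 + n - r_2) = n(n + 19/4).
Evaluating step by step (a_0 = 1):
  n = 1: D(1) = 1(1 + 19/4) = 23/4; numerator = 4(1) = 4; a_1 = (4)/(23/4) = 16/23
  n = 2: D(2) = 2(2 + 19/4) = 27/2; numerator = 4(16/23) + 2(1) = 110/23; a_2 = (110/23)/(27/2) = 220/621
  n = 3: D(3) = 3(3 + 19/4) = 93/4; numerator = 4(220/621) + 2(16/23) = 1744/621; a_3 = (1744/621)/(93/4) = 6976/57753
  n = 4: D(4) = 4(4 + 19/4) = 35; numerator = 4(6976/57753) + 2(220/621) = 68824/57753; a_4 = (68824/57753)/(35) = 9832/288765

r = 7/4; a_0 = 1; a_1 = 16/23; a_2 = 220/621; a_3 = 6976/57753; a_4 = 9832/288765


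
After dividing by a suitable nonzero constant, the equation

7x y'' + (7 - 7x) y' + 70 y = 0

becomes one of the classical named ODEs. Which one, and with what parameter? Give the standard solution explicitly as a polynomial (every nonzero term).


All three coefficients share the factor 7; dividing through by 7 gives  x y'' + (1 - x) y' + 10 y = 0.
This matches the Laguerre equation x y'' + (1 - x) y' + n y = 0 with n = 10; the polynomial solution is L_10(x).
With y = sum_k a_k x^k, matching x^k gives (k+1)k a_{k+1} + (k+1) a_{k+1} - k a_k + n a_k = 0, i.e. (k+1)^2 a_{k+1} = (k - n) a_k = (k - 10) a_k. The right side vanishes at k = 10, so the series terminates at degree 10.
Standard normalization L_n(0) = 1 gives a_0 = 1. Work upward with a_{k+1} = (k - 10) a_k / (k+1)^2:
  a_1 = (0 - 10)(1) / 1^2 = -10/1 = -10
  a_2 = (1 - 10)(-10) / 2^2 = 90/4 = 45/2
  a_3 = (2 - 10)(45/2) / 3^2 = -180/9 = -20
  a_4 = (3 - 10)(-20) / 4^2 = 140/16 = 35/4
  a_5 = (4 - 10)(35/4) / 5^2 = (-105/2)/25 = -21/10
  a_6 = (5 - 10)(-21/10) / 6^2 = (21/2)/36 = 7/24
  a_7 = (6 - 10)(7/24) / 7^2 = (-7/6)/49 = -1/42
  a_8 = (7 - 10)(-1/42) / 8^2 = (1/14)/64 = 1/896
  a_9 = (8 - 10)(1/896) / 9^2 = (-1/448)/81 = -1/36288
  a_10 = (9 - 10)(-1/36288) / 10^2 = (1/36288)/100 = 1/3628800
Hence L_10(x) = x^10/3628800 - x^9/36288 + x^8/896 - x^7/42 + 7 x^6/24 - 21 x^5/10 + 35 x^4/4 - 20 x^3 + 45 x^2/2 - 10 x + 1.

L_10(x); series = x^10/3628800 - x^9/36288 + x^8/896 - x^7/42 + 7 x^6/24 - 21 x^5/10 + 35 x^4/4 - 20 x^3 + 45 x^2/2 - 10 x + 1


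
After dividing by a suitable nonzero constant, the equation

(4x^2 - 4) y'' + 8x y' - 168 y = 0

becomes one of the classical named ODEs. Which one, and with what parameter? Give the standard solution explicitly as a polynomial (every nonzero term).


All three coefficients share the factor -4; dividing through by -4 gives  (1 - x^2) y'' - 2x y' + 42 y = 0.
This matches the Legendre equation (1 - x^2) y'' - 2x y' + n(n+1) y = 0 (note the -2x y' term) with n(n+1) = 42, so n = 6; the polynomial solution is P_6(x).
With y = sum_k a_k x^k, matching x^k gives (k+2)(k+1) a_{k+2} = [k(k+1) - n(n+1)] a_k = (k - 6)(k + 7) a_k. The right side vanishes at k = 6, so the series with the parity of 6 terminates at degree 6.
Standard normalization (P_n(1) = 1): leading coefficient (2n)!/(2^n (n!)^2) = 479001600/(64*518400) = 231/16, so a_6 = 231/16. Work downward with a_k = (k+1)(k+2) a_{k+2} / ((k - 6)(k + 7)):
  a_4 = (5)(6)(231/16) / ((4 - 6)(4 + 7)) = (3465/8)/(-22) = -315/16
  a_2 = (3)(4)(-315/16) / ((2 - 6)(2 + 7)) = (-945/4)/(-36) = 105/16
  a_0 = (1)(2)(105/16) / ((0 - 6)(0 + 7)) = (105/8)/(-42) = -5/16
Hence P_6(x) = 231 x^6/16 - 315 x^4/16 + 105 x^2/16 - 5/16.

P_6(x); series = 231 x^6/16 - 315 x^4/16 + 105 x^2/16 - 5/16


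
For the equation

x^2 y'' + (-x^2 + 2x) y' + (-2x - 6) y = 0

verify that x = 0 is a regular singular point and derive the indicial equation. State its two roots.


Divide by x^2 to reach normal form y'' + P_1(x) y' + P_2(x) y = 0 with P_1(x) = -1 + 2/x and P_2(x) = -2/x - 6/x^2.
x = 0 is a singular point because the y'-coefficient -1 + 2/x has a pole at x = 0 and the y-coefficient -2/x - 6/x^2 has a pole at x = 0.
It is a regular singular point because x P_1(x) = p(x) = 2 - x and x^2 P_2(x) = q(x) = -2x - 6 are polynomials, hence analytic at x = 0.
p(0) = 2,  q(0) = -6.
Indicial equation: r(r-1) + p(0) r + q(0) = 0, i.e. r^2 + (p(0) - 1) r + q(0) = 0, i.e. r^2 + 1 r - 6 = 0.
Discriminant: (1)^2 - 4(-6) = 25, so r = (-1 ± 5)/2.
Solving: r_1 = 2, r_2 = -3.

indicial: r^2 + 1 r - 6 = 0; roots r_1 = 2, r_2 = -3


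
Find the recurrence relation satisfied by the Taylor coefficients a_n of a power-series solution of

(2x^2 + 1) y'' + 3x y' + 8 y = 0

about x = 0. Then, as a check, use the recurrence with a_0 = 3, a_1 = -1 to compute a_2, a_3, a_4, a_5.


Substitute y = sum_n a_n x^n.
(1 + 2 x^2) y'' contributes (n+2)(n+1) a_{n+2} + 2 n(n-1) a_n at x^n.
3 x y'(x) contributes 3 n a_n at x^n.
8 y(x) contributes 8 a_n at x^n.
Matching x^n: (n+2)(n+1) a_{n+2} + (2 n(n-1) + 3 n + 8) a_n = 0.
Thus a_{n+2} = (-2 n(n-1) - 3 n - 8) / ((n+1)(n+2)) * a_n.

Check with a_0 = 3, a_1 = -1 (apply the recurrence for n = 0, 1, 2, 3): a_0 = 3, a_1 = -1, a_2 = -12, a_3 = 11/6, a_4 = 18, a_5 = -319/120.

a_(n+2) = (-2 n(n-1) - 3 n - 8) / ((n+1)(n+2)) * a_n; check: a_0 = 3, a_1 = -1, a_2 = -12, a_3 = 11/6, a_4 = 18, a_5 = -319/120


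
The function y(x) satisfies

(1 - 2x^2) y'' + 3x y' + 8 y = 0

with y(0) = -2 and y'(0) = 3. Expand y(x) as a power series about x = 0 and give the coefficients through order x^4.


Ansatz: y(x) = sum_{n>=0} a_n x^n, so y'(x) = sum_{n>=1} n a_n x^(n-1) and y''(x) = sum_{n>=2} n(n-1) a_n x^(n-2).
Substitute into P(x) y'' + Q(x) y' + R(x) y = 0 with P(x) = 1 - 2x^2, Q(x) = 3x, R(x) = 8, and match powers of x.
Initial conditions: a_0 = -2, a_1 = 3.
Setting the coefficient of each power of x to zero and solving order by order (substituting the coefficients already found):
  x^0: 2 a_2 + 8 a_0 = 0  ->  2 a_2 = -8 a_0 = 16  ->  a_2 = 8
  x^1: 6 a_3 + 11 a_1 = 0  ->  6 a_3 = -11 a_1 = -33  ->  a_3 = -11/2
  x^2: 12 a_4 + 10 a_2 = 0  ->  12 a_4 = -10 a_2 = -80  ->  a_4 = -20/3
Truncated series: y(x) = -2 + 3 x + 8 x^2 - (11/2) x^3 - (20/3) x^4 + O(x^5).

a_0 = -2; a_1 = 3; a_2 = 8; a_3 = -11/2; a_4 = -20/3


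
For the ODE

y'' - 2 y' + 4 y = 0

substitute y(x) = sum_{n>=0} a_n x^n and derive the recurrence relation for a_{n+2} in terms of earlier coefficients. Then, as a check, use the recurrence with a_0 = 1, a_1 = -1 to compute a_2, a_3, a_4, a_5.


Substitute y = sum_n a_n x^n.
y''(x) has coefficient (n+2)(n+1) a_{n+2} at x^n;
-2 y'(x) has coefficient -2 (n+1) a_{n+1} at x^n;
4 y(x) has coefficient 4 a_n at x^n.
Matching x^n: (n+2)(n+1) a_{n+2} - 2 (n+1) a_{n+1} + 4 a_n = 0.
Thus a_{n+2} = [2 (n+1) a_{n+1} - 4 a_n] / ((n+1)(n+2)).

Check with a_0 = 1, a_1 = -1 (apply the recurrence for n = 0, 1, 2, 3): a_0 = 1, a_1 = -1, a_2 = -3, a_3 = -4/3, a_4 = 1/3, a_5 = 2/5.

a_(n+2) = [2 (n+1) a_(n+1) - 4 a_n] / ((n+1)(n+2)); check: a_0 = 1, a_1 = -1, a_2 = -3, a_3 = -4/3, a_4 = 1/3, a_5 = 2/5


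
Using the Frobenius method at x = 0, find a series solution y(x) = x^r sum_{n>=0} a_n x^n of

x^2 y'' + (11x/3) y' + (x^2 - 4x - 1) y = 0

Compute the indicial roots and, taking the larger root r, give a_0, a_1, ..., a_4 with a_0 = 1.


Write in Frobenius form y'' + (p(x)/x) y' + (q(x)/x^2) y = 0:
  p(x) = 11/3,  q(x) = x^2 - 4x - 1.
Indicial equation: r(r-1) + (11/3) r + (-1) = 0 -> roots r_1 = 1/3, r_2 = -3.
Take r = r_1 = 1/3. Let y(x) = x^r sum_{n>=0} a_n x^n with a_0 = 1.
Substitute y = x^r sum a_n x^n and match x^{r+n}. The recurrence is
  D(n) a_n - 4 a_{n-1} + 1 a_{n-2} = 0,  where D(n) = (r+n)(r+n-1) + (11/3)(r+n) + (-1).
  a_n = [4 a_{n-1} - 1 a_{n-2}] / D(n).
Since the indicial polynomial factors as (r - r_1)(r - r_2), D(n) = (r_1 + n - r_1)(r_1 + n - r_2) = n(n + 10/3).
Evaluating step by step (a_0 = 1):
  n = 1: D(1) = 1(1 + 10/3) = 13/3; numerator = 4(1) = 4; a_1 = (4)/(13/3) = 12/13
  n = 2: D(2) = 2(2 + 10/3) = 32/3; numerator = 4(12/13) - 1(1) = 35/13; a_2 = (35/13)/(32/3) = 105/416
  n = 3: D(3) = 3(3 + 10/3) = 19; numerator = 4(105/416) - 1(12/13) = 9/104; a_3 = (9/104)/(19) = 9/1976
  n = 4: D(4) = 4(4 + 10/3) = 88/3; numerator = 4(9/1976) - 1(105/416) = -1851/7904; a_4 = (-1851/7904)/(88/3) = -5553/695552

r = 1/3; a_0 = 1; a_1 = 12/13; a_2 = 105/416; a_3 = 9/1976; a_4 = -5553/695552


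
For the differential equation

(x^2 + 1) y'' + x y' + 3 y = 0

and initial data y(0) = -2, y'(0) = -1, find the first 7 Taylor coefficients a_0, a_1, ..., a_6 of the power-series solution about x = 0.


Ansatz: y(x) = sum_{n>=0} a_n x^n, so y'(x) = sum_{n>=1} n a_n x^(n-1) and y''(x) = sum_{n>=2} n(n-1) a_n x^(n-2).
Substitute into P(x) y'' + Q(x) y' + R(x) y = 0 with P(x) = x^2 + 1, Q(x) = x, R(x) = 3, and match powers of x.
Initial conditions: a_0 = -2, a_1 = -1.
Setting the coefficient of each power of x to zero and solving order by order (substituting the coefficients already found):
  x^0: 2 a_2 + 3 a_0 = 0  ->  2 a_2 = -3 a_0 = 6  ->  a_2 = 3
  x^1: 6 a_3 + 4 a_1 = 0  ->  6 a_3 = -4 a_1 = 4  ->  a_3 = 2/3
  x^2: 12 a_4 + 7 a_2 = 0  ->  12 a_4 = -7 a_2 = -21  ->  a_4 = -7/4
  x^3: 20 a_5 + 12 a_3 = 0  ->  20 a_5 = -12 a_3 = -8  ->  a_5 = -2/5
  x^4: 30 a_6 + 19 a_4 = 0  ->  30 a_6 = -19 a_4 = 133/4  ->  a_6 = 133/120
Truncated series: y(x) = -2 - x + 3 x^2 + (2/3) x^3 - (7/4) x^4 - (2/5) x^5 + (133/120) x^6 + O(x^7).

a_0 = -2; a_1 = -1; a_2 = 3; a_3 = 2/3; a_4 = -7/4; a_5 = -2/5; a_6 = 133/120


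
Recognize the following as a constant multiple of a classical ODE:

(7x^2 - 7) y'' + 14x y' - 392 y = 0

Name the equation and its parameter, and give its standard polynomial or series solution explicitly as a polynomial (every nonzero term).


All three coefficients share the factor -7; dividing through by -7 gives  (1 - x^2) y'' - 2x y' + 56 y = 0.
This matches the Legendre equation (1 - x^2) y'' - 2x y' + n(n+1) y = 0 (note the -2x y' term) with n(n+1) = 56, so n = 7; the polynomial solution is P_7(x).
With y = sum_k a_k x^k, matching x^k gives (k+2)(k+1) a_{k+2} = [k(k+1) - n(n+1)] a_k = (k - 7)(k + 8) a_k. The right side vanishes at k = 7, so the series with the parity of 7 terminates at degree 7.
Standard normalization (P_n(1) = 1): leading coefficient (2n)!/(2^n (n!)^2) = 87178291200/(128*25401600) = 429/16, so a_7 = 429/16. Work downward with a_k = (k+1)(k+2) a_{k+2} / ((k - 7)(k + 8)):
  a_5 = (6)(7)(429/16) / ((5 - 7)(5 + 8)) = (9009/8)/(-26) = -693/16
  a_3 = (4)(5)(-693/16) / ((3 - 7)(3 + 8)) = (-3465/4)/(-44) = 315/16
  a_1 = (2)(3)(315/16) / ((1 - 7)(1 + 8)) = (945/8)/(-54) = -35/16
Hence P_7(x) = 429 x^7/16 - 693 x^5/16 + 315 x^3/16 - 35 x/16.

P_7(x); series = 429 x^7/16 - 693 x^5/16 + 315 x^3/16 - 35 x/16


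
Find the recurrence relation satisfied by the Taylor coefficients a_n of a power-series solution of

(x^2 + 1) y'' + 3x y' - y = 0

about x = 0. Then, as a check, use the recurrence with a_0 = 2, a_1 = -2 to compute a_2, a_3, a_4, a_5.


Substitute y = sum_n a_n x^n.
(1 + 1 x^2) y'' contributes (n+2)(n+1) a_{n+2} + n(n-1) a_n at x^n.
3 x y'(x) contributes 3 n a_n at x^n.
-y(x) contributes -1 a_n at x^n.
Matching x^n: (n+2)(n+1) a_{n+2} + (n(n-1) + 3 n - 1) a_n = 0.
Thus a_{n+2} = (-n(n-1) - 3 n + 1) / ((n+1)(n+2)) * a_n.

Check with a_0 = 2, a_1 = -2 (apply the recurrence for n = 0, 1, 2, 3): a_0 = 2, a_1 = -2, a_2 = 1, a_3 = 2/3, a_4 = -7/12, a_5 = -7/15.

a_(n+2) = (-n(n-1) - 3 n + 1) / ((n+1)(n+2)) * a_n; check: a_0 = 2, a_1 = -2, a_2 = 1, a_3 = 2/3, a_4 = -7/12, a_5 = -7/15


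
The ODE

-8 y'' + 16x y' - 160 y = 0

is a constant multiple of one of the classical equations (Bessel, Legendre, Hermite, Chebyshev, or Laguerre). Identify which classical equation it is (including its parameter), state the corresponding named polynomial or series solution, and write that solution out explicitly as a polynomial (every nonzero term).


All three coefficients share the factor -8; dividing through by -8 gives  y'' - 2x y' + 20 y = 0.
This matches the Hermite equation y'' - 2x y' + 2n y = 0 with 2n = 20, so n = 10; the polynomial solution is H_10(x).
With y = sum_k a_k x^k, matching x^k gives (k+2)(k+1) a_{k+2} = 2(k - n) a_k = 2(k - 10) a_k. The right side vanishes at k = 10, so the series with the parity of 10 terminates at degree 10.
Standard normalization: leading coefficient of H_n is 2^n, so a_10 = 2^10 = 1024. Work downward with a_k = (k+1)(k+2) a_{k+2} / (2(k - n)):
  a_8 = (9)(10)(1024) / (2(8 - 10)) = 92160/(-4) = -23040
  a_6 = (7)(8)(-23040) / (2(6 - 10)) = -1290240/(-8) = 161280
  a_4 = (5)(6)(161280) / (2(4 - 10)) = 4838400/(-12) = -403200
  a_2 = (3)(4)(-403200) / (2(2 - 10)) = -4838400/(-16) = 302400
  a_0 = (1)(2)(302400) / (2(0 - 10)) = 604800/(-20) = -30240
Hence H_10(x) = 1024 x^10 - 23040 x^8 + 161280 x^6 - 403200 x^4 + 302400 x^2 - 30240.

H_10(x); series = 1024 x^10 - 23040 x^8 + 161280 x^6 - 403200 x^4 + 302400 x^2 - 30240


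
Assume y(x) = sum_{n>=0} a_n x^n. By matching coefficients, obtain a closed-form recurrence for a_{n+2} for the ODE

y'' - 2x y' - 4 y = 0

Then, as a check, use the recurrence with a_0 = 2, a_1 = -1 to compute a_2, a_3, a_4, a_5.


Substitute y = sum_n a_n x^n.
y''(x) has coefficient (n+2)(n+1) a_{n+2} at x^n;
-2 x y'(x) has coefficient -2 n a_n at x^n (shift);
-4 y(x) has coefficient -4 a_n at x^n.
Matching x^n: (n+2)(n+1) a_{n+2} + (-2n - 4) a_n = 0.
Thus a_{n+2} = (2n + 4) / ((n+1)(n+2)) * a_n.

Check with a_0 = 2, a_1 = -1 (apply the recurrence for n = 0, 1, 2, 3): a_0 = 2, a_1 = -1, a_2 = 4, a_3 = -1, a_4 = 8/3, a_5 = -1/2.

a_(n+2) = (2n + 4) / ((n+1)(n+2)) * a_n; check: a_0 = 2, a_1 = -1, a_2 = 4, a_3 = -1, a_4 = 8/3, a_5 = -1/2


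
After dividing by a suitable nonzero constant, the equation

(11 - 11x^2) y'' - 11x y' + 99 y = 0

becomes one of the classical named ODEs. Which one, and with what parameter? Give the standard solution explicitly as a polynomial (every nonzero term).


All three coefficients share the factor 11; dividing through by 11 gives  (1 - x^2) y'' - x y' + 9 y = 0.
This matches the Chebyshev equation (1 - x^2) y'' - x y' + n^2 y = 0 (note the -x y' term, not -2x y') with n^2 = 9, so n = 3; the polynomial solution is T_3(x).
With y = sum_k a_k x^k, matching x^k gives (k+2)(k+1) a_{k+2} = (k^2 - n^2) a_k = (k - 3)(k + 3) a_k. The right side vanishes at k = 3, so the series with the parity of 3 terminates at degree 3.
Standard normalization: leading coefficient of T_n is 2^(n-1), so a_3 = 2^2 = 4. Work downward with a_k = (k+1)(k+2) a_{k+2} / ((k - 3)(k + 3)):
  a_1 = (2)(3)(4) / ((1 - 3)(1 + 3)) = 24/(-8) = -3
Hence T_3(x) = 4 x^3 - 3 x.

T_3(x); series = 4 x^3 - 3 x


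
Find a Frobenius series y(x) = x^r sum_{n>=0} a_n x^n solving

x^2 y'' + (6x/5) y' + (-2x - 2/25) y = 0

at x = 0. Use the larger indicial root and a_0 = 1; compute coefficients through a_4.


Write in Frobenius form y'' + (p(x)/x) y' + (q(x)/x^2) y = 0:
  p(x) = 6/5,  q(x) = -2x - 2/25.
Indicial equation: r(r-1) + (6/5) r + (-2/25) = 0 -> roots r_1 = 1/5, r_2 = -2/5.
Take r = r_1 = 1/5. Let y(x) = x^r sum_{n>=0} a_n x^n with a_0 = 1.
Substitute y = x^r sum a_n x^n and match x^{r+n}. The recurrence is
  D(n) a_n - 2 a_{n-1} = 0,  where D(n) = (r+n)(r+n-1) + (6/5)(r+n) + (-2/25).
  a_n = 2 / D(n) * a_{n-1}.
Since the indicial polynomial factors as (r - r_1)(r - r_2), D(n) = (r_1 + n - r_1)(r_1 + n - r_2) = n(n + 3/5).
Evaluating step by step (a_0 = 1):
  n = 1: D(1) = 1(1 + 3/5) = 8/5; numerator = 2(1) = 2; a_1 = (2)/(8/5) = 5/4
  n = 2: D(2) = 2(2 + 3/5) = 26/5; numerator = 2(5/4) = 5/2; a_2 = (5/2)/(26/5) = 25/52
  n = 3: D(3) = 3(3 + 3/5) = 54/5; numerator = 2(25/52) = 25/26; a_3 = (25/26)/(54/5) = 125/1404
  n = 4: D(4) = 4(4 + 3/5) = 92/5; numerator = 2(125/1404) = 125/702; a_4 = (125/702)/(92/5) = 625/64584

r = 1/5; a_0 = 1; a_1 = 5/4; a_2 = 25/52; a_3 = 125/1404; a_4 = 625/64584


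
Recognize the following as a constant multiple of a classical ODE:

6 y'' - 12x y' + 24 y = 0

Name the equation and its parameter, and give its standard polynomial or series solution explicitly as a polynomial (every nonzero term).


All three coefficients share the factor 6; dividing through by 6 gives  y'' - 2x y' + 4 y = 0.
This matches the Hermite equation y'' - 2x y' + 2n y = 0 with 2n = 4, so n = 2; the polynomial solution is H_2(x).
With y = sum_k a_k x^k, matching x^k gives (k+2)(k+1) a_{k+2} = 2(k - n) a_k = 2(k - 2) a_k. The right side vanishes at k = 2, so the series with the parity of 2 terminates at degree 2.
Standard normalization: leading coefficient of H_n is 2^n, so a_2 = 2^2 = 4. Work downward with a_k = (k+1)(k+2) a_{k+2} / (2(k - n)):
  a_0 = (1)(2)(4) / (2(0 - 2)) = 8/(-4) = -2
Hence H_2(x) = 4 x^2 - 2.

H_2(x); series = 4 x^2 - 2


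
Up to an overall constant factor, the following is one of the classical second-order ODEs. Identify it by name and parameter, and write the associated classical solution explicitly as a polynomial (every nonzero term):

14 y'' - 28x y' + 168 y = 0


All three coefficients share the factor 14; dividing through by 14 gives  y'' - 2x y' + 12 y = 0.
This matches the Hermite equation y'' - 2x y' + 2n y = 0 with 2n = 12, so n = 6; the polynomial solution is H_6(x).
With y = sum_k a_k x^k, matching x^k gives (k+2)(k+1) a_{k+2} = 2(k - n) a_k = 2(k - 6) a_k. The right side vanishes at k = 6, so the series with the parity of 6 terminates at degree 6.
Standard normalization: leading coefficient of H_n is 2^n, so a_6 = 2^6 = 64. Work downward with a_k = (k+1)(k+2) a_{k+2} / (2(k - n)):
  a_4 = (5)(6)(64) / (2(4 - 6)) = 1920/(-4) = -480
  a_2 = (3)(4)(-480) / (2(2 - 6)) = -5760/(-8) = 720
  a_0 = (1)(2)(720) / (2(0 - 6)) = 1440/(-12) = -120
Hence H_6(x) = 64 x^6 - 480 x^4 + 720 x^2 - 120.

H_6(x); series = 64 x^6 - 480 x^4 + 720 x^2 - 120


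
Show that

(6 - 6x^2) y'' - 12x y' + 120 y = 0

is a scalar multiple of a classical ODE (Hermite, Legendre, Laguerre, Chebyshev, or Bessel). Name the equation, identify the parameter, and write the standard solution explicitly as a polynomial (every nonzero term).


All three coefficients share the factor 6; dividing through by 6 gives  (1 - x^2) y'' - 2x y' + 20 y = 0.
This matches the Legendre equation (1 - x^2) y'' - 2x y' + n(n+1) y = 0 (note the -2x y' term) with n(n+1) = 20, so n = 4; the polynomial solution is P_4(x).
With y = sum_k a_k x^k, matching x^k gives (k+2)(k+1) a_{k+2} = [k(k+1) - n(n+1)] a_k = (k - 4)(k + 5) a_k. The right side vanishes at k = 4, so the series with the parity of 4 terminates at degree 4.
Standard normalization (P_n(1) = 1): leading coefficient (2n)!/(2^n (n!)^2) = 40320/(16*576) = 35/8, so a_4 = 35/8. Work downward with a_k = (k+1)(k+2) a_{k+2} / ((k - 4)(k + 5)):
  a_2 = (3)(4)(35/8) / ((2 - 4)(2 + 5)) = (105/2)/(-14) = -15/4
  a_0 = (1)(2)(-15/4) / ((0 - 4)(0 + 5)) = (-15/2)/(-20) = 3/8
Hence P_4(x) = 35 x^4/8 - 15 x^2/4 + 3/8.

P_4(x); series = 35 x^4/8 - 15 x^2/4 + 3/8


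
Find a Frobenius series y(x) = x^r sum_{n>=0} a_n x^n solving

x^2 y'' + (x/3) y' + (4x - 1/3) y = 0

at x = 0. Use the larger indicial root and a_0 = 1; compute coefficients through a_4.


Write in Frobenius form y'' + (p(x)/x) y' + (q(x)/x^2) y = 0:
  p(x) = 1/3,  q(x) = 4x - 1/3.
Indicial equation: r(r-1) + (1/3) r + (-1/3) = 0 -> roots r_1 = 1, r_2 = -1/3.
Take r = r_1 = 1. Let y(x) = x^r sum_{n>=0} a_n x^n with a_0 = 1.
Substitute y = x^r sum a_n x^n and match x^{r+n}. The recurrence is
  D(n) a_n + 4 a_{n-1} = 0,  where D(n) = (r+n)(r+n-1) + (1/3)(r+n) + (-1/3).
  a_n = -4 / D(n) * a_{n-1}.
Since the indicial polynomial factors as (r - r_1)(r - r_2), D(n) = (r_1 + n - r_1)(r_1 + n - r_2) = n(n + 4/3).
Evaluating step by step (a_0 = 1):
  n = 1: D(1) = 1(1 + 4/3) = 7/3; numerator = -4(1) = -4; a_1 = (-4)/(7/3) = -12/7
  n = 2: D(2) = 2(2 + 4/3) = 20/3; numerator = -4(-12/7) = 48/7; a_2 = (48/7)/(20/3) = 36/35
  n = 3: D(3) = 3(3 + 4/3) = 13; numerator = -4(36/35) = -144/35; a_3 = (-144/35)/(13) = -144/455
  n = 4: D(4) = 4(4 + 4/3) = 64/3; numerator = -4(-144/455) = 576/455; a_4 = (576/455)/(64/3) = 27/455

r = 1; a_0 = 1; a_1 = -12/7; a_2 = 36/35; a_3 = -144/455; a_4 = 27/455


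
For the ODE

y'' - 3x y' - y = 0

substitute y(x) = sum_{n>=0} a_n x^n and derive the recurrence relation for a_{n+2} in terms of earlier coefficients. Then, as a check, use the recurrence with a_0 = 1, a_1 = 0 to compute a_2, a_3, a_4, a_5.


Substitute y = sum_n a_n x^n.
y''(x) has coefficient (n+2)(n+1) a_{n+2} at x^n;
-3 x y'(x) has coefficient -3 n a_n at x^n (shift);
-y(x) has coefficient -1 a_n at x^n.
Matching x^n: (n+2)(n+1) a_{n+2} + (-3n - 1) a_n = 0.
Thus a_{n+2} = (3n + 1) / ((n+1)(n+2)) * a_n.

Check with a_0 = 1, a_1 = 0 (apply the recurrence for n = 0, 1, 2, 3): a_0 = 1, a_1 = 0, a_2 = 1/2, a_3 = 0, a_4 = 7/24, a_5 = 0.

a_(n+2) = (3n + 1) / ((n+1)(n+2)) * a_n; check: a_0 = 1, a_1 = 0, a_2 = 1/2, a_3 = 0, a_4 = 7/24, a_5 = 0
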